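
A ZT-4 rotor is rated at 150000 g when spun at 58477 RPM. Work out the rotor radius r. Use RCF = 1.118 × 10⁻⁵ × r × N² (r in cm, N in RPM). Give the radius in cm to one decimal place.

3.9 cm

150000 = 1.118 × 10⁻⁵ × r × (58477)²
r = 150000 / (1.118 × 10⁻⁵ × 3,419,559,529) = 150000 / 38230.68 ≈ 3.924 cm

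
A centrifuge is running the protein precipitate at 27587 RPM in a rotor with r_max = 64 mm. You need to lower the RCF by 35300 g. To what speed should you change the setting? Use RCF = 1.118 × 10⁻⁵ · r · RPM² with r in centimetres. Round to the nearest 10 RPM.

16360 RPM

r = 64 mm = 6.4 cm
Current RCF = 1.118 × 10⁻⁵ × 6.4 × (27587)² = 1.118 × 10⁻⁵ × 6.4 × 761,042,569 ≈ 54,454.1 × g
Target RCF = 54,454.1 − 35,300 = 19,154.1 × g
N² = 19,154.1 / (7.1552 × 10⁻⁵) = 267,694,823
N ≈ √267,694,823 ≈ 16,361.4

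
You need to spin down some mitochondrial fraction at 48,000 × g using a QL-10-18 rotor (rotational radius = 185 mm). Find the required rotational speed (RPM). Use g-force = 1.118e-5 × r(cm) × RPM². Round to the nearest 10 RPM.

≈ 15230 RPM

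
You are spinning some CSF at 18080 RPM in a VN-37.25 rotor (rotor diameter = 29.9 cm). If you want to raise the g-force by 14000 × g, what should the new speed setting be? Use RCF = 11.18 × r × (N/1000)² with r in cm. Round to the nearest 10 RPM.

≈ 20260 RPM

r = 29.9 / 2 = 14.95 cm
Current RCF = 11.18 × 14.95 × (18.08)² = 11.18 × 14.95 × 326.8864 ≈ 54,636.1 × g
Target RCF = 54,636.1 + 14,000 = 68,636.1 × g
(N/1000)² = 68,636.1 / 167.141 = 410.6479
N = 1000 × √410.6479 ≈ 20,264.4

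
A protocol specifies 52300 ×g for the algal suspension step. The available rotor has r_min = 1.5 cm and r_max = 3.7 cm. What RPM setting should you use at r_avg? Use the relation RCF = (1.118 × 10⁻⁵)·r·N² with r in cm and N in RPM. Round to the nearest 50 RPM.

≈ 42400 RPM

r_avg = (1.5 + 3.7) / 2 = 2.6 cm
52,300 = 1.118 × 10⁻⁵ × 2.6 × N²
N² = 52,300 / (2.9068 × 10⁻⁵) = 1,799,229,393
N ≈ √1,799,229,393 ≈ 42,417.3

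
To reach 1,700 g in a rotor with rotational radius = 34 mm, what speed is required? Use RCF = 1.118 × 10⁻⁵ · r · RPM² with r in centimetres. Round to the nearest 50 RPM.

r = 34 mm = 3.4 cm
1,700 = 1.118 × 10⁻⁵ × 3.4 × N²
N² = 1,700 / (3.8012 × 10⁻⁵) = 44,722,719
N ≈ √44,722,719 ≈ 6,687.5

6700 RPM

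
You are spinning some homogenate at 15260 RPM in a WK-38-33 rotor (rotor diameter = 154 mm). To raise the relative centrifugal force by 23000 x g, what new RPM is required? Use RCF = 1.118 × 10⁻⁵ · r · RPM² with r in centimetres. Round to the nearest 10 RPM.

N₂ ≈ 22360 RPM

r = 154 mm / 2 = 77 mm = 7.7 cm
Current RCF = 1.118 × 10⁻⁵ × 7.7 × (15260)² = 1.118 × 10⁻⁵ × 7.7 × 232,867,600 ≈ 20,046.6 × g
Target RCF = 20,046.6 + 23,000 = 43,046.6 × g
N² = 43,046.6 / (8.6086 × 10⁻⁵) = 500,041,819
N ≈ √500,041,819 ≈ 22,361.6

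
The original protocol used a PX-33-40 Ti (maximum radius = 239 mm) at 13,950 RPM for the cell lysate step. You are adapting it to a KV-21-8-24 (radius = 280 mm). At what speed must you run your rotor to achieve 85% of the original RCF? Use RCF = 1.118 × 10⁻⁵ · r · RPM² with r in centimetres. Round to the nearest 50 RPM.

Original rotor: r = 239 mm = 23.9 cm
RCF_original = 1.118 × 10⁻⁵ × 23.9 × (13950)² = 1.118 × 10⁻⁵ × 23.9 × 194,602,500 ≈ 51,998.2 × g
Target RCF = 0.85 × 51,998.2 ≈ 44,198.5 × g
Your rotor: r = 280 mm = 28.0 cm
44,198.5 = 1.118 × 10⁻⁵ × 28 × N²
N² = 44,198.5 / (31.304 × 10⁻⁵) = 141,191,222
N ≈ √141,191,222 ≈ 11,882.4

11900 RPM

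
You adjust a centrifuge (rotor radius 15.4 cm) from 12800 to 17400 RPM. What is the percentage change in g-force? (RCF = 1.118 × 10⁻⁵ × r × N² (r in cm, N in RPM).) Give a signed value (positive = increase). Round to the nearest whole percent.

+85%

RCF ∝ N², so the ratio is (17400/12800)² = (1.359375)² = 1.8479.
Change = 1.8479 − 1 = +0.8479 → +84.8%.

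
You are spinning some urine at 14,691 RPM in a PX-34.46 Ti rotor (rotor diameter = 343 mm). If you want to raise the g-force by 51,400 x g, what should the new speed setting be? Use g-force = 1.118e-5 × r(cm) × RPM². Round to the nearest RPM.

r = 343 mm / 2 = 171.5 mm = 17.15 cm
Current RCF = 1.118 × 10⁻⁵ × 17.15 × (14691)² = 1.118 × 10⁻⁵ × 17.15 × 215,825,481 ≈ 41,381.7 × g
Target RCF = 41,381.7 + 51,400 = 92,781.7 × g
N² = 92,781.7 / (19.1737 × 10⁻⁵) = 483,900,864
N ≈ √483,900,864 ≈ 21,997.7

N₂ ≈ 21998 RPM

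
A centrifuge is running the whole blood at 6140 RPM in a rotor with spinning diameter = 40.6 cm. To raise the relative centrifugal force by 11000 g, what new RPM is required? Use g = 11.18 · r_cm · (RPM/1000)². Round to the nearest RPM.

r = 40.6 / 2 = 20.3 cm
Current RCF = 11.18 × 20.3 × (6.14)² = 11.18 × 20.3 × 37.6996 ≈ 8,556.1 × g
Target RCF = 8,556.1 + 11,000 = 19,556.1 × g
(N/1000)² = 19,556.1 / 226.954 = 86.16768
N = 1000 × √86.16768 ≈ 9,282.7

9283 RPM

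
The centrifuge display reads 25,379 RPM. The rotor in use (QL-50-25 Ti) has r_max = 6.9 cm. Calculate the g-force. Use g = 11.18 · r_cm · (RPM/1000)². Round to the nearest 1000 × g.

RCF = 11.18 × 6.9 × (25.379)² = 11.18 × 6.9 × 644.093641 ≈ 49,686.7 × g

RCF ≈ 50000 ×g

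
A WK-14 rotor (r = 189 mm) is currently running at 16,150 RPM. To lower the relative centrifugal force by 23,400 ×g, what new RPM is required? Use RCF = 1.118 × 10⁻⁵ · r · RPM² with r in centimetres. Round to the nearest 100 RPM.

12300 RPM

r = 189 mm = 18.9 cm
Current RCF = 1.118 × 10⁻⁵ × 18.9 × (16150)² = 1.118 × 10⁻⁵ × 18.9 × 260,822,500 ≈ 55,112.3 × g
Target RCF = 55,112.3 − 23,400 = 31,712.3 × g
N² = 31,712.3 / (21.1302 × 10⁻⁵) = 150,080,454
N ≈ √150,080,454 ≈ 12,250.7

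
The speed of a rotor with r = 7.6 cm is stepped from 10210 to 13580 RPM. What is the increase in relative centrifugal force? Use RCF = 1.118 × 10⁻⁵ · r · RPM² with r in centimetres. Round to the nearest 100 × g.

6800 ×g

RCF₁ = 1.118 × 10⁻⁵ × 7.6 × (10210)² = 1.118 × 10⁻⁵ × 7.6 × 104,244,100 ≈ 8,857.4 × g
RCF₂ = 1.118 × 10⁻⁵ × 7.6 × (13580)² = 1.118 × 10⁻⁵ × 7.6 × 184,416,400 ≈ 15,669.5 × g
Increase = 15,669.5 − 8,857.4 = 6,812.1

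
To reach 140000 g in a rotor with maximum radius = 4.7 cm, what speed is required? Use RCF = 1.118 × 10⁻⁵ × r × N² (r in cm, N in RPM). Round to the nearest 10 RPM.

RCF = 1.118 × 10⁻⁵ × r × N²
140,000 = 1.118 × 10⁻⁵ × 4.7 × N²
N² = 140,000 / (5.2546 × 10⁻⁵) = 2,664,332,204
N ≈ √2,664,332,204 ≈ 51,617.2

N ≈ 51620 RPM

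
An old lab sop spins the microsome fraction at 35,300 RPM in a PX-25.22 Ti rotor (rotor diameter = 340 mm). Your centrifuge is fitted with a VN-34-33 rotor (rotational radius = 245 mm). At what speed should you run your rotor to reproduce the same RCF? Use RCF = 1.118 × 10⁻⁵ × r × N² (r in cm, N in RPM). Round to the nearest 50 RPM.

≈ 29400 RPM

Original rotor: r = 340 mm / 2 = 170 mm = 17 cm
RCF = 1.118 × 10⁻⁵ × r × N²
RCF_original = 1.118 × 10⁻⁵ × 17 × (35300)² = 1.118 × 10⁻⁵ × 17 × 1,246,090,000 ≈ 236,831.9 × g
Your rotor: r = 245 mm = 24.5 cm
236,831.9 = 1.118 × 10⁻⁵ × 24.5 × N²
N² = 236,831.9 / (27.391 × 10⁻⁵) = 864,634,004
N ≈ √864,634,004 ≈ 29,404.7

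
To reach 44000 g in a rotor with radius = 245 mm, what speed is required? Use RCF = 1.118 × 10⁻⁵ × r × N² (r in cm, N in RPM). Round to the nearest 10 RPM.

≈ 12670 RPM

r = 245 mm = 24.5 cm
44,000 = 1.118 × 10⁻⁵ × 24.5 × N²
N² = 44,000 / (27.391 × 10⁻⁵) = 160,636,705
N ≈ √160,636,705 ≈ 12,674.3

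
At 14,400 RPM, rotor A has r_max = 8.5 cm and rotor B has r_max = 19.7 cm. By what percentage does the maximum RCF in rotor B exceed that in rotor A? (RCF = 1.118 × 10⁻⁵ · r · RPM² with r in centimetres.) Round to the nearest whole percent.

At equal RPM, RCF scales linearly with r: ratio = 19.7 / 8.5 = 2.3176.
So rotor B delivers 131.8% more g-force.

132%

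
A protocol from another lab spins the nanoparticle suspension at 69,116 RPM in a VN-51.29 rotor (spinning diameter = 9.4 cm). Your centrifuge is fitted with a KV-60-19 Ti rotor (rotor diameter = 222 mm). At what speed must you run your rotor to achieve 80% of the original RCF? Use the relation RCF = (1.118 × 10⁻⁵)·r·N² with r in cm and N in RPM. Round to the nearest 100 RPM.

Original rotor: r = 9.4 / 2 = 4.7 cm
RCF_original = 1.118 × 10⁻⁵ × 4.7 × (69116)² = 1.118 × 10⁻⁵ × 4.7 × 4,777,021,456 ≈ 251,013.4 × g
Target RCF = 0.8 × 251,013.4 ≈ 200,810.7 × g
Your rotor: r = 222 mm / 2 = 111 mm = 11.1 cm
200,810.7 = 1.118 × 10⁻⁵ × 11.1 × N²
N² = 200,810.7 / (12.4098 × 10⁻⁵) = 1,618,162,259
N ≈ √1,618,162,259 ≈ 40,226.4

40200 RPM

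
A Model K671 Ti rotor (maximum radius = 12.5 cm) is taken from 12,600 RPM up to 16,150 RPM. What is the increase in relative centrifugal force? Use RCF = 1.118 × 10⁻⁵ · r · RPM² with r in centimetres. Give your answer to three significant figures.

RCF₁ = 1.118 × 10⁻⁵ × 12.5 × (12600)² = 1.118 × 10⁻⁵ × 12.5 × 158,760,000 ≈ 22,186.7 × g
RCF₂ = 1.118 × 10⁻⁵ × 12.5 × (16150)² = 1.118 × 10⁻⁵ × 12.5 × 260,822,500 ≈ 36,449.9 × g
Increase = 36,449.9 − 22,186.7 = 14,263.2

14300 g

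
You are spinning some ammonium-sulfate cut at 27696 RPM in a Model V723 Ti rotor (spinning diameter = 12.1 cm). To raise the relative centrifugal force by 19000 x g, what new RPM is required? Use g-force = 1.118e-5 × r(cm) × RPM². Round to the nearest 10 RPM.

r = 12.1 / 2 = 6.05 cm
Current RCF = 1.118 × 10⁻⁵ × 6.05 × (27696)² = 1.118 × 10⁻⁵ × 6.05 × 767,068,416 ≈ 51,883.7 × g
Target RCF = 51,883.7 + 19,000 = 70,883.7 × g
N² = 70,883.7 / (6.7639 × 10⁻⁵) = 1,047,970,845
N ≈ √1,047,970,845 ≈ 32,372.4

≈ 32370 RPM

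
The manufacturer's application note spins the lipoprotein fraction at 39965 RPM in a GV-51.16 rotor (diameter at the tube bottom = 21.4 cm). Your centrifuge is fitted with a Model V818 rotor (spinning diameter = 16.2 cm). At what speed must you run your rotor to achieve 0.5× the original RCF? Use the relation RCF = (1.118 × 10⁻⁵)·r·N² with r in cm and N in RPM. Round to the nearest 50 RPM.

Original rotor: r = 21.4 / 2 = 10.7 cm
RCF_original = 1.118 × 10⁻⁵ × 10.7 × (39965)² = 1.118 × 10⁻⁵ × 10.7 × 1,597,201,225 ≈ 191,066.8 × g
Target RCF = 0.5 × 191,066.8 ≈ 95,533.4 × g
Your rotor: r = 16.2 / 2 = 8.1 cm
95,533.4 = 1.118 × 10⁻⁵ × 8.1 × N²
N² = 95,533.4 / (9.0558 × 10⁻⁵) = 1,054,941,584
N ≈ √1,054,941,584 ≈ 32,479.9

32500 RPM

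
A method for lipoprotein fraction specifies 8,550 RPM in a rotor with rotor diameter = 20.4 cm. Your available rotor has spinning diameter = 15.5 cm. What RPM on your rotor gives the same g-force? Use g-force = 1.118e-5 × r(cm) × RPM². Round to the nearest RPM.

≈ 9809 RPM

Original rotor: r = 20.4 / 2 = 10.2 cm
RCF = 1.118 × 10⁻⁵ × r × N²
RCF_original = 1.118 × 10⁻⁵ × 10.2 × (8550)² = 1.118 × 10⁻⁵ × 10.2 × 73,102,500 ≈ 8,336.3 × g
Your rotor: r = 15.5 / 2 = 7.75 cm
8,336.3 = 1.118 × 10⁻⁵ × 7.75 × N²
N² = 8,336.3 / (8.6645 × 10⁻⁵) = 96,212,130
N ≈ √96,212,130 ≈ 9,808.8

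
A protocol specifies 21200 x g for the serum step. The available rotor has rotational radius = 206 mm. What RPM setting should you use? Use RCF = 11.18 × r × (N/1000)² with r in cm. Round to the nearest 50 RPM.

r = 206 mm = 20.6 cm
21,200 = 11.18 × 20.6 × (N/1000)²
(N/1000)² = 21,200 / 230.308 = 92.05065
N = 1000 × √92.05065 ≈ 9,594.3

≈ 9600 RPM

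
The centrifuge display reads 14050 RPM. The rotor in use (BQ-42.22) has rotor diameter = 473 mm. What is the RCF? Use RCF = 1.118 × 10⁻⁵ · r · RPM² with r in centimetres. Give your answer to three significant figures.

52200 x g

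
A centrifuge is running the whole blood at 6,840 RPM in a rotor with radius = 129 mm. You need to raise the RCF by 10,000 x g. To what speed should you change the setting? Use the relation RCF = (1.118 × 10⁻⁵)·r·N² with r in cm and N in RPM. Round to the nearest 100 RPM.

r = 129 mm = 12.9 cm
Current RCF = 1.118 × 10⁻⁵ × 12.9 × (6840)² = 1.118 × 10⁻⁵ × 12.9 × 46,785,600 ≈ 6,747.5 × g
Target RCF = 6,747.5 + 10,000 = 16,747.5 × g
N² = 16,747.5 / (14.4222 × 10⁻⁵) = 116,123,060
N ≈ √116,123,060 ≈ 10,776.0

≈ 10800 RPM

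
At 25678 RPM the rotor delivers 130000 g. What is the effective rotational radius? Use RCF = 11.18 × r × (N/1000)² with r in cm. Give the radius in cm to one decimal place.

17.6 cm

130000 = 11.18 × r × (25.678)²
r = 130000 / (11.18 × 659.359684) = 130000 / 7371.641 ≈ 17.635 cm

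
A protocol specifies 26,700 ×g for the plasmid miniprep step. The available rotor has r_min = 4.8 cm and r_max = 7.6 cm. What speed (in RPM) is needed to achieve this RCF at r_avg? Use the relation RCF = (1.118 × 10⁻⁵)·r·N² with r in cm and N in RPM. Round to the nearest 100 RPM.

r_avg = (4.8 + 7.6) / 2 = 6.2 cm
RCF = 1.118 × 10⁻⁵ × r × N²
26,700 = 1.118 × 10⁻⁵ × 6.2 × N²
N² = 26,700 / (6.9316 × 10⁻⁵) = 385,192,452
N ≈ √385,192,452 ≈ 19,626.3

N ≈ 19600 RPM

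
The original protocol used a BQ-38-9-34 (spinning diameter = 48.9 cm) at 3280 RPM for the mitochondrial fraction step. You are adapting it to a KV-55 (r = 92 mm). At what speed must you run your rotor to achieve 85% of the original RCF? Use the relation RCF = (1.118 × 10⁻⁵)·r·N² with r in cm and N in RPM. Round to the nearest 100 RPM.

Original rotor: r = 48.9 / 2 = 24.45 cm
RCF_original = 1.118 × 10⁻⁵ × 24.45 × (3280)² = 1.118 × 10⁻⁵ × 24.45 × 10,758,400 ≈ 2,940.8 × g
Target RCF = 0.85 × 2,940.8 ≈ 2,499.7 × g
Your rotor: r = 92 mm = 9.2 cm
2,499.7 = 1.118 × 10⁻⁵ × 9.2 × N²
N² = 2,499.7 / (10.2856 × 10⁻⁵) = 24,302,909
N ≈ √24,302,909 ≈ 4,929.8

≈ 4900 RPM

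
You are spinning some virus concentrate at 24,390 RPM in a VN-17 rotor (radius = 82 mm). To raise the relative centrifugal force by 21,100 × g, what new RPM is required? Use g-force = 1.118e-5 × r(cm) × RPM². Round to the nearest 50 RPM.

28700 RPM

r = 82 mm = 8.2 cm
Current RCF = 1.118 × 10⁻⁵ × 8.2 × (24390)² = 1.118 × 10⁻⁵ × 8.2 × 594,872,100 ≈ 54,535.5 × g
Target RCF = 54,535.5 + 21,100 = 75,635.5 × g
N² = 75,635.5 / (9.1676 × 10⁻⁵) = 825,030,542
N ≈ √825,030,542 ≈ 28,723.3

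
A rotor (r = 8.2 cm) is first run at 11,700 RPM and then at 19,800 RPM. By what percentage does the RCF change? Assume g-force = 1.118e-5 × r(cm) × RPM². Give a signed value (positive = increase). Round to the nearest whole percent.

+186%

RCF ∝ N², so the ratio is (19800/11700)² = (1.692308)² = 2.8639.
Change = 2.8639 − 1 = +1.8639 → +186.4%.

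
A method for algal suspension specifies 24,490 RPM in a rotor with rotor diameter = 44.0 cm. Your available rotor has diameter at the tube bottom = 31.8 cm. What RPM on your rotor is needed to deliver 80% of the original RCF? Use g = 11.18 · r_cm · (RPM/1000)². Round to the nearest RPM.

Original rotor: r = 44.0 / 2 = 22 cm
RCF_original = 11.18 × 22 × (24.49)² = 11.18 × 22 × 599.7601 ≈ 147,517 × g
Target RCF = 0.8 × 147,517 ≈ 118,013.6 × g
Your rotor: r = 31.8 / 2 = 15.9 cm
118,013.6 = 11.18 × 15.9 × (N/1000)²
(N/1000)² = 118,013.6 / 177.762 = 663.8854
N = 1000 × √663.8854 ≈ 25,766.0

25766 RPM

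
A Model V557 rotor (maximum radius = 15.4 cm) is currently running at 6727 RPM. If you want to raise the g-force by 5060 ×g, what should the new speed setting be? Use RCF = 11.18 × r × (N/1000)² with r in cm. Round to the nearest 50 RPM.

Current RCF = 11.18 × 15.4 × (6.727)² = 11.18 × 15.4 × 45.252529 ≈ 7,791.2 × g
Target RCF = 7,791.2 + 5,060 = 12,851.2 × g
(N/1000)² = 12,851.2 / 172.172 = 74.64164
N = 1000 × √74.64164 ≈ 8,639.5

8650 RPM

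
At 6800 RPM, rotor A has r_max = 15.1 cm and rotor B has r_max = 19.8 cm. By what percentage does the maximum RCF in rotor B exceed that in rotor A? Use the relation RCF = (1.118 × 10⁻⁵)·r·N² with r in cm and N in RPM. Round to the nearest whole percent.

At equal RPM, RCF scales linearly with r: ratio = 19.8 / 15.1 = 1.3113.
So rotor B delivers 31.1% more g-force.

31%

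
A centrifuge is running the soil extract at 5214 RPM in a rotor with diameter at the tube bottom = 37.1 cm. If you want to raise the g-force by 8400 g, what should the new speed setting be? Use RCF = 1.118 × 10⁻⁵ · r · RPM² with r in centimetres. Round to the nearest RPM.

r = 37.1 / 2 = 18.55 cm
Current RCF = 1.118 × 10⁻⁵ × 18.55 × (5214)² = 1.118 × 10⁻⁵ × 18.55 × 27,185,796 ≈ 5,638 × g
Target RCF = 5,638 + 8,400 = 14,038 × g
N² = 14,038 / (20.7389 × 10⁻⁵) = 67,689,222
N ≈ √67,689,222 ≈ 8,227.3

N₂ ≈ 8227 RPM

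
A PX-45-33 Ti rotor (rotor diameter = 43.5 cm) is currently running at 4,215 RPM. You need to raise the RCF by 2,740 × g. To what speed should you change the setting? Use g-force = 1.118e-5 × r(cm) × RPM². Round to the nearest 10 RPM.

5390 RPM

r = 43.5 / 2 = 21.75 cm
Current RCF = 1.118 × 10⁻⁵ × 21.75 × (4215)² = 1.118 × 10⁻⁵ × 21.75 × 17,766,225 ≈ 4,320.1 × g
Target RCF = 4,320.1 + 2,740 = 7,060.1 × g
N² = 7,060.1 / (24.3165 × 10⁻⁵) = 29,034,195
N ≈ √29,034,195 ≈ 5,388.3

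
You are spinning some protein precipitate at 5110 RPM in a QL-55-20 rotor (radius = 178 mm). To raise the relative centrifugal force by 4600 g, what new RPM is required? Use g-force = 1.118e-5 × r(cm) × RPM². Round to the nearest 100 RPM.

N₂ ≈ 7000 RPM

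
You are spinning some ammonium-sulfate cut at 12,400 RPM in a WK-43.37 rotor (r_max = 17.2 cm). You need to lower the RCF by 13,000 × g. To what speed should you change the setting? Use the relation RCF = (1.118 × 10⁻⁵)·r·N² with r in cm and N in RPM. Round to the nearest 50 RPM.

9300 RPM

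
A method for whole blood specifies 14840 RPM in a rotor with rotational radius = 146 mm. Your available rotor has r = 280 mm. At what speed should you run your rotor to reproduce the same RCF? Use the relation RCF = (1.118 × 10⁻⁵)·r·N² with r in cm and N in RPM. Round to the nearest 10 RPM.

10720 RPM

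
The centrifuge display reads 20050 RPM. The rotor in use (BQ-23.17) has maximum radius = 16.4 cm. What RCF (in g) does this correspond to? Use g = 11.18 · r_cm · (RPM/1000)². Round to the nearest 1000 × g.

RCF ≈ 74000 g

RCF = 11.18 × r × (N/1000)²
RCF = 11.18 × 16.4 × (20.05)² = 11.18 × 16.4 × 402.0025 ≈ 73,708 × g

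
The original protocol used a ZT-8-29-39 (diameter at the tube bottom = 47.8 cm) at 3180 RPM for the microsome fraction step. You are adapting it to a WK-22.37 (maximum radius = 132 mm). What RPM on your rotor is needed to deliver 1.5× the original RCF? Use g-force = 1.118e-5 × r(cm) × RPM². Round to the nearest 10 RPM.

≈ 5240 RPM

Original rotor: r = 47.8 / 2 = 23.9 cm
RCF = 1.118 × 10⁻⁵ × r × N²
RCF_original = 1.118 × 10⁻⁵ × 23.9 × (3180)² = 1.118 × 10⁻⁵ × 23.9 × 10,112,400 ≈ 2,702.1 × g
Target RCF = 1.5 × 2,702.1 ≈ 4,053.1 × g
Your rotor: r = 132 mm = 13.2 cm
4,053.1 = 1.118 × 10⁻⁵ × 13.2 × N²
N² = 4,053.1 / (14.7576 × 10⁻⁵) = 27,464,493
N ≈ √27,464,493 ≈ 5,240.7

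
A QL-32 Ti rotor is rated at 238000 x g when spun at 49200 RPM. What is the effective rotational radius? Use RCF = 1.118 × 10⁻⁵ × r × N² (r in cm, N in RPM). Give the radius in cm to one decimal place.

RCF = 1.118 × 10⁻⁵ × r × N²
238000 = 1.118 × 10⁻⁵ × r × (49200)²
r = 238000 / (1.118 × 10⁻⁵ × 2,420,640,000) = 238000 / 27062.76 ≈ 8.794 cm

≈ 8.8 cm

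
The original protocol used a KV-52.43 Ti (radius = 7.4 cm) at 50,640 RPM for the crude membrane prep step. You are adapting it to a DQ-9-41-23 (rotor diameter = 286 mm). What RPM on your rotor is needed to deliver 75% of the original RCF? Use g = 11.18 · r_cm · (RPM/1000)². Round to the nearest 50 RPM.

31550 RPM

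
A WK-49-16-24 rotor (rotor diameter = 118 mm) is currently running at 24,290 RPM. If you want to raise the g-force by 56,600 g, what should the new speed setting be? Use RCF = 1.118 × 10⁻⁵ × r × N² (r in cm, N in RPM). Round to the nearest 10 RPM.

r = 118 mm / 2 = 59 mm = 5.9 cm
Current RCF = 1.118 × 10⁻⁵ × 5.9 × (24290)² = 1.118 × 10⁻⁵ × 5.9 × 590,004,100 ≈ 38,917.9 × g
Target RCF = 38,917.9 + 56,600 = 95,517.9 × g
N² = 95,517.9 / (6.5962 × 10⁻⁵) = 1,448,074,649
N ≈ √1,448,074,649 ≈ 38,053.6

N₂ ≈ 38050 RPM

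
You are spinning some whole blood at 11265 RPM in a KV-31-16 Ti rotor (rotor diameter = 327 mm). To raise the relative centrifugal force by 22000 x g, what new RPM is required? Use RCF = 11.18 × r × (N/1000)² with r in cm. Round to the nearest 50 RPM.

N₂ ≈ 15700 RPM

r = 327 mm / 2 = 163.5 mm = 16.35 cm
Current RCF = 11.18 × 16.35 × (11.265)² = 11.18 × 16.35 × 126.900225 ≈ 23,196.5 × g
Target RCF = 23,196.5 + 22,000 = 45,196.5 × g
(N/1000)² = 45,196.5 / 182.793 = 247.2551
N = 1000 × √247.2551 ≈ 15,724.3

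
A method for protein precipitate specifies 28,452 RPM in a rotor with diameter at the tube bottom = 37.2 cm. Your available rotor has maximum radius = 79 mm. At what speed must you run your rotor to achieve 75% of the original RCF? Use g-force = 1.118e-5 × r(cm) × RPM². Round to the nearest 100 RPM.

Original rotor: r = 37.2 / 2 = 18.6 cm
RCF_original = 1.118 × 10⁻⁵ × 18.6 × (28452)² = 1.118 × 10⁻⁵ × 18.6 × 809,516,304 ≈ 168,337.3 × g
Target RCF = 0.75 × 168,337.3 ≈ 126,253 × g
Your rotor: r = 79 mm = 7.9 cm
126,253 = 1.118 × 10⁻⁵ × 7.9 × N²
N² = 126,253 / (8.8322 × 10⁻⁵) = 1,429,462,648
N ≈ √1,429,462,648 ≈ 37,808.2

≈ 37800 RPM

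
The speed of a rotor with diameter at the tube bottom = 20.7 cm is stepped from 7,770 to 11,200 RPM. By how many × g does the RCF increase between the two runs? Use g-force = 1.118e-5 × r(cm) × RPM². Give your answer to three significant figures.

≈ 7530 × g

r = 20.7 / 2 = 10.35 cm
RCF₁ = 1.118 × 10⁻⁵ × 10.35 × (7770)² = 1.118 × 10⁻⁵ × 10.35 × 60,372,900 ≈ 6,985.9 × g
RCF₂ = 1.118 × 10⁻⁵ × 10.35 × (11200)² = 1.118 × 10⁻⁵ × 10.35 × 125,440,000 ≈ 14,515 × g
Increase = 14,515 − 6,985.9 = 7,529.1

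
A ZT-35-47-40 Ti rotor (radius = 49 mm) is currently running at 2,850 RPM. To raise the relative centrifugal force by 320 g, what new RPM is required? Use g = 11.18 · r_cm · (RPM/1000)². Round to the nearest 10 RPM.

r = 49 mm = 4.9 cm
Current RCF = 11.18 × 4.9 × (2.85)² = 11.18 × 4.9 × 8.1225 ≈ 445 × g
Target RCF = 445 + 320 = 765 × g
(N/1000)² = 765 / 54.782 = 13.96444
N = 1000 × √13.96444 ≈ 3,736.9

≈ 3740 RPM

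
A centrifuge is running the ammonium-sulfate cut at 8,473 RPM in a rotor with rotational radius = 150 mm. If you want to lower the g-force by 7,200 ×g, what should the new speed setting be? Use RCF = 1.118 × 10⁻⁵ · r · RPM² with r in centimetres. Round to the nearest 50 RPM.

5350 RPM

r = 150 mm = 15.0 cm
Current RCF = 1.118 × 10⁻⁵ × 15 × (8473)² = 1.118 × 10⁻⁵ × 15 × 71,791,729 ≈ 12,039.5 × g
Target RCF = 12,039.5 − 7,200 = 4,839.5 × g
N² = 4,839.5 / (16.77 × 10⁻⁵) = 28,858,080
N ≈ √28,858,080 ≈ 5,372.0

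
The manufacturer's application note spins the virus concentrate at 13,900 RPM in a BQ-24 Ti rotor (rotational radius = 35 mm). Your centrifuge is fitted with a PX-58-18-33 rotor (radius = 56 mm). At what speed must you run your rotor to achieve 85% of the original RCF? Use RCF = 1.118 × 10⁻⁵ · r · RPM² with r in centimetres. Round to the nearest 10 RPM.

10130 RPM

Original rotor: r = 35 mm = 3.5 cm
RCF = 1.118 × 10⁻⁵ × r × N²
RCF_original = 1.118 × 10⁻⁵ × 3.5 × (13900)² = 1.118 × 10⁻⁵ × 3.5 × 193,210,000 ≈ 7,560.3 × g
Target RCF = 0.85 × 7,560.3 ≈ 6,426.3 × g
Your rotor: r = 56 mm = 5.6 cm
6,426.3 = 1.118 × 10⁻⁵ × 5.6 × N²
N² = 6,426.3 / (6.2608 × 10⁻⁵) = 102,643,432
N ≈ √102,643,432 ≈ 10,131.3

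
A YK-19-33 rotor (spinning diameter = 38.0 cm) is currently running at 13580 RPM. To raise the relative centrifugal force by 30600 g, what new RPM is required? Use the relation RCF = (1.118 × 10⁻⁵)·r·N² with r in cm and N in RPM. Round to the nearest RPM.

r = 38.0 / 2 = 19 cm
Current RCF = 1.118 × 10⁻⁵ × 19 × (13580)² = 1.118 × 10⁻⁵ × 19 × 184,416,400 ≈ 39,173.7 × g
Target RCF = 39,173.7 + 30,600 = 69,773.7 × g
N² = 69,773.7 / (21.242 × 10⁻⁵) = 328,470,483
N ≈ √328,470,483 ≈ 18,123.8

≈ 18124 RPM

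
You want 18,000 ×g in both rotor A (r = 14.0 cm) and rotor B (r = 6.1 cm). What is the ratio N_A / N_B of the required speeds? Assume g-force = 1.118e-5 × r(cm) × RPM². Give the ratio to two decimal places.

At fixed RCF, N ∝ 1/√r, so N_A/N_B = √(r_B/r_A) = √(6.1/14.0) = √0.435714 = 0.6601.

0.66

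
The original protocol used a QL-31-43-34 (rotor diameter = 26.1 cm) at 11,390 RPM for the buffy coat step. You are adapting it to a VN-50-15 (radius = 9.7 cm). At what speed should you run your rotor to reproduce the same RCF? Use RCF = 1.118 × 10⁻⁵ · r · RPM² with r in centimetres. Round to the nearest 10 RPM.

≈ 13210 RPM

Original rotor: r = 26.1 / 2 = 13.05 cm
RCF_original = 1.118 × 10⁻⁵ × 13.05 × (11390)² = 1.118 × 10⁻⁵ × 13.05 × 129,732,100 ≈ 18,927.8 × g
18,927.8 = 1.118 × 10⁻⁵ × 9.7 × N²
N² = 18,927.8 / (10.8446 × 10⁻⁵) = 174,536,636
N ≈ √174,536,636 ≈ 13,211.2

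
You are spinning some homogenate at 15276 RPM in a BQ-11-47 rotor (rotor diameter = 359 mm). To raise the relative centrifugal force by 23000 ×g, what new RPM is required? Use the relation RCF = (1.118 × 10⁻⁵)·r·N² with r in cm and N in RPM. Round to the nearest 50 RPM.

r = 359 mm / 2 = 179.5 mm = 17.95 cm
Current RCF = 1.118 × 10⁻⁵ × 17.95 × (15276)² = 1.118 × 10⁻⁵ × 17.95 × 233,356,176 ≈ 46,830.2 × g
Target RCF = 46,830.2 + 23,000 = 69,830.2 × g
N² = 69,830.2 / (20.0681 × 10⁻⁵) = 347,966,175
N ≈ √347,966,175 ≈ 18,653.9

N₂ ≈ 18650 RPM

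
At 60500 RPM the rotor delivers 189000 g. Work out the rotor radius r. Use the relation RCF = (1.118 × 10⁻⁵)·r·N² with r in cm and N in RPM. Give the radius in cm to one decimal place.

RCF = 1.118 × 10⁻⁵ × r × N²
189000 = 1.118 × 10⁻⁵ × r × (60500)²
r = 189000 / (1.118 × 10⁻⁵ × 3,660,250,000) = 189000 / 40921.59 ≈ 4.619 cm

4.6 cm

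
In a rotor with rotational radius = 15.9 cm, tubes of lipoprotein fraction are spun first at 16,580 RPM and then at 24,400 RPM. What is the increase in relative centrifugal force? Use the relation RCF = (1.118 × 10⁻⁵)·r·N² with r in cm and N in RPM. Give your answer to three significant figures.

RCF₁ = 1.118 × 10⁻⁵ × 15.9 × (16580)² = 1.118 × 10⁻⁵ × 15.9 × 274,896,400 ≈ 48,866.1 × g
RCF₂ = 1.118 × 10⁻⁵ × 15.9 × (24400)² = 1.118 × 10⁻⁵ × 15.9 × 595,360,000 ≈ 105,832.4 × g
Increase = 105,832.4 − 48,866.1 = 56,966.3

57000 × g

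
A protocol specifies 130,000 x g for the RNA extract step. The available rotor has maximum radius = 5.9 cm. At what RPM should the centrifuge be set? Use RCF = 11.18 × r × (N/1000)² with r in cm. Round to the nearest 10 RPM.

RCF = 11.18 × r × (N/1000)²
130,000 = 11.18 × 5.9 × (N/1000)²
(N/1000)² = 130,000 / 65.962 = 1970.832
N = 1000 × √1970.832 ≈ 44,394.1

≈ 44390 RPM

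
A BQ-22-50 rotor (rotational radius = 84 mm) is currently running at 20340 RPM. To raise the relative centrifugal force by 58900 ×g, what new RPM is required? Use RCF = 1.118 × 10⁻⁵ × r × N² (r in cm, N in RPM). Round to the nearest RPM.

32263 RPM

r = 84 mm = 8.4 cm
Current RCF = 1.118 × 10⁻⁵ × 8.4 × (20340)² = 1.118 × 10⁻⁵ × 8.4 × 413,715,600 ≈ 38,852.9 × g
Target RCF = 38,852.9 + 58,900 = 97,752.9 × g
N² = 97,752.9 / (9.3912 × 10⁻⁵) = 1,040,898,927
N ≈ √1,040,898,927 ≈ 32,263.0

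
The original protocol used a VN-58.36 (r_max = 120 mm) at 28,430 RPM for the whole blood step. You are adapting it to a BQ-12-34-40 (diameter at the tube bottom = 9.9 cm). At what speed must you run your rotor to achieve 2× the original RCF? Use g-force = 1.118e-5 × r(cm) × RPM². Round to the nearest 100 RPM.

≈ 62600 RPM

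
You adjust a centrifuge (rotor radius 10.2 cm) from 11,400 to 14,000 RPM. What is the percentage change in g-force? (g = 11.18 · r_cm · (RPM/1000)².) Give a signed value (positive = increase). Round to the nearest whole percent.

+51%

RCF ∝ N², so the ratio is (14000/11400)² = (1.228070)² = 1.5082.
Change = 1.5082 − 1 = +0.5082 → +50.8%.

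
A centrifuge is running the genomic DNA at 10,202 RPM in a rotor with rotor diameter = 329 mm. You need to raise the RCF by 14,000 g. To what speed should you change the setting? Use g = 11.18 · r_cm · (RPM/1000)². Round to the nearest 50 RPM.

≈ 13400 RPM

r = 329 mm / 2 = 164.5 mm = 16.45 cm
Current RCF = 11.18 × 16.45 × (10.202)² = 11.18 × 16.45 × 104.080804 ≈ 19,141.6 × g
Target RCF = 19,141.6 + 14,000 = 33,141.6 × g
(N/1000)² = 33,141.6 / 183.911 = 180.2046
N = 1000 × √180.2046 ≈ 13,424.0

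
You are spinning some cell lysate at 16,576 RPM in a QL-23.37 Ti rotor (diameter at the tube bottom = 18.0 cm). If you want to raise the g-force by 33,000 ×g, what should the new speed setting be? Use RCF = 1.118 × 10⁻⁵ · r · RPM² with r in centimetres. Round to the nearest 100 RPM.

r = 18.0 / 2 = 9 cm
Current RCF = 1.118 × 10⁻⁵ × 9 × (16576)² = 1.118 × 10⁻⁵ × 9 × 274,763,776 ≈ 27,646.7 × g
Target RCF = 27,646.7 + 33,000 = 60,646.7 × g
N² = 60,646.7 / (10.062 × 10⁻⁵) = 602,730,074
N ≈ √602,730,074 ≈ 24,550.6

≈ 24600 RPM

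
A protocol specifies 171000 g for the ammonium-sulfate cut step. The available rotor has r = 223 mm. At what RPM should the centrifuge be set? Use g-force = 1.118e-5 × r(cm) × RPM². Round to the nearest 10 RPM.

N ≈ 26190 RPM

r = 223 mm = 22.3 cm
RCF = 1.118 × 10⁻⁵ × r × N²
171,000 = 1.118 × 10⁻⁵ × 22.3 × N²
N² = 171,000 / (24.9314 × 10⁻⁵) = 685,882,060
N ≈ √685,882,060 ≈ 26,189.4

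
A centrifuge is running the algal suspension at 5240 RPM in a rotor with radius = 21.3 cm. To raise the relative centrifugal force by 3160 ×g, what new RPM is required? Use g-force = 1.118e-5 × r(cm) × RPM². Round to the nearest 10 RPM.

≈ 6380 RPM

Current RCF = 1.118 × 10⁻⁵ × 21.3 × (5240)² = 1.118 × 10⁻⁵ × 21.3 × 27,457,600 ≈ 6,538.6 × g
Target RCF = 6,538.6 + 3,160 = 9,698.6 × g
N² = 9,698.6 / (23.8134 × 10⁻⁵) = 40,727,490
N ≈ √40,727,490 ≈ 6,381.8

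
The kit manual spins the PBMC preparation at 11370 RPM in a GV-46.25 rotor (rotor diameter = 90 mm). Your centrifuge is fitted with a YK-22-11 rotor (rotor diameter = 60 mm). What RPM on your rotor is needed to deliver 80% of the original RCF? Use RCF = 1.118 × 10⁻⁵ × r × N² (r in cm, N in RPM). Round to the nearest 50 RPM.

Original rotor: r = 90 mm / 2 = 45 mm = 4.5 cm
RCF_original = 1.118 × 10⁻⁵ × 4.5 × (11370)² = 1.118 × 10⁻⁵ × 4.5 × 129,276,900 ≈ 6,503.9 × g
Target RCF = 0.8 × 6,503.9 ≈ 5,203.1 × g
Your rotor: r = 60 mm / 2 = 30 mm = 3 cm
5,203.1 = 1.118 × 10⁻⁵ × 3 × N²
N² = 5,203.1 / (3.354 × 10⁻⁵) = 155,131,187
N ≈ √155,131,187 ≈ 12,455.2

12450 RPM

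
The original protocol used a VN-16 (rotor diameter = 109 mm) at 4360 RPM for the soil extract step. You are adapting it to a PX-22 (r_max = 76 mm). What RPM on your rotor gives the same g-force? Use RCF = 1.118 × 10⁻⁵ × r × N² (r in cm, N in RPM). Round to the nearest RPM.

Original rotor: r = 109 mm / 2 = 54.5 mm = 5.45 cm
RCF = 1.118 × 10⁻⁵ × r × N²
RCF_original = 1.118 × 10⁻⁵ × 5.45 × (4360)² = 1.118 × 10⁻⁵ × 5.45 × 19,009,600 ≈ 1,158.3 × g
Your rotor: r = 76 mm = 7.6 cm
1,158.3 = 1.118 × 10⁻⁵ × 7.6 × N²
N² = 1,158.3 / (8.4968 × 10⁻⁵) = 13,632,191
N ≈ √13,632,191 ≈ 3,692.2

3692 RPM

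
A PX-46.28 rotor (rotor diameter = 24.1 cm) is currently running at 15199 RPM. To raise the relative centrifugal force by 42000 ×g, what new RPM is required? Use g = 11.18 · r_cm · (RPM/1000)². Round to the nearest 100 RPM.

r = 24.1 / 2 = 12.05 cm
Current RCF = 11.18 × 12.05 × (15.199)² = 11.18 × 12.05 × 231.009601 ≈ 31,121.4 × g
Target RCF = 31,121.4 + 42,000 = 73,121.4 × g
(N/1000)² = 73,121.4 / 134.719 = 542.7698
N = 1000 × √542.7698 ≈ 23,297.4

≈ 23300 RPM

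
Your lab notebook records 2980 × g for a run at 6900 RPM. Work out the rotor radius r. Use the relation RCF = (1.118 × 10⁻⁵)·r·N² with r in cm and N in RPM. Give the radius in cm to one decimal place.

5.6 cm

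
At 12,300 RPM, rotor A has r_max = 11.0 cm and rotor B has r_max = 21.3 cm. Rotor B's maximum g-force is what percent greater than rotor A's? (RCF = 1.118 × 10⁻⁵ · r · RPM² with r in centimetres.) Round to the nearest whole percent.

94%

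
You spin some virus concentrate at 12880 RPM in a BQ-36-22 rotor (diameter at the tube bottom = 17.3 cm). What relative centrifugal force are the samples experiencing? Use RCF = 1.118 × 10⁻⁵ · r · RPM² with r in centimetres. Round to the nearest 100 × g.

r = 17.3 / 2 = 8.65 cm
RCF = 1.118 × 10⁻⁵ × 8.65 × (12880)² = 1.118 × 10⁻⁵ × 8.65 × 165,894,400 ≈ 16,043.1 × g

≈ 16000 × g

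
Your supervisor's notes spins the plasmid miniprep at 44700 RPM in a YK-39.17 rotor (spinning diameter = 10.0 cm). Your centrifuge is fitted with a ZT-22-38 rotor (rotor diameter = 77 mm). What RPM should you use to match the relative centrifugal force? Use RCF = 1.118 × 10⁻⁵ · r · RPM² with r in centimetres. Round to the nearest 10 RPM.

≈ 50940 RPM

Original rotor: r = 10.0 / 2 = 5 cm
RCF_original = 1.118 × 10⁻⁵ × 5 × (44700)² = 1.118 × 10⁻⁵ × 5 × 1,998,090,000 ≈ 111,693.2 × g
Your rotor: r = 77 mm / 2 = 38.5 mm = 3.85 cm
111,693.2 = 1.118 × 10⁻⁵ × 3.85 × N²
N² = 111,693.2 / (4.3043 × 10⁻⁵) = 2,594,921,358
N ≈ √2,594,921,358 ≈ 50,940.4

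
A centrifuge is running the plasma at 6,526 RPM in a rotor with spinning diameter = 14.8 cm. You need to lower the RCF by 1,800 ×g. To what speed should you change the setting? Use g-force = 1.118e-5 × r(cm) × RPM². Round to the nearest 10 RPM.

N₂ ≈ 4560 RPM

r = 14.8 / 2 = 7.4 cm
Current RCF = 1.118 × 10⁻⁵ × 7.4 × (6526)² = 1.118 × 10⁻⁵ × 7.4 × 42,588,676 ≈ 3,523.4 × g
Target RCF = 3,523.4 − 1,800 = 1,723.4 × g
N² = 1,723.4 / (8.2732 × 10⁻⁵) = 20,831,117
N ≈ √20,831,117 ≈ 4,564.1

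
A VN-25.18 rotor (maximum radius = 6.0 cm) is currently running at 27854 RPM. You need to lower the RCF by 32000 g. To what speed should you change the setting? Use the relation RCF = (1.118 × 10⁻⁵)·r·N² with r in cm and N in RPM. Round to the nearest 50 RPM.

Current RCF = 1.118 × 10⁻⁵ × 6 × (27854)² = 1.118 × 10⁻⁵ × 6 × 775,845,316 ≈ 52,043.7 × g
Target RCF = 52,043.7 − 32,000 = 20,043.7 × g
N² = 20,043.7 / (6.708 × 10⁻⁵) = 298,802,922
N ≈ √298,802,922 ≈ 17,285.9

17300 RPM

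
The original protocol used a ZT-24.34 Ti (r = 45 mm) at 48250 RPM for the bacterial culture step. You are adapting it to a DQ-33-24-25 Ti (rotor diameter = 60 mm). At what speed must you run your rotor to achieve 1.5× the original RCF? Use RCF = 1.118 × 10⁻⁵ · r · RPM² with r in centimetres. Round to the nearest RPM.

Original rotor: r = 45 mm = 4.5 cm
RCF_original = 1.118 × 10⁻⁵ × 4.5 × (48250)² = 1.118 × 10⁻⁵ × 4.5 × 2,328,062,500 ≈ 117,124.8 × g
Target RCF = 1.5 × 117,124.8 ≈ 175,687.2 × g
Your rotor: r = 60 mm / 2 = 30 mm = 3 cm
175,687.2 = 1.118 × 10⁻⁵ × 3 × N²
N² = 175,687.2 / (3.354 × 10⁻⁵) = 5,238,139,535
N ≈ √5,238,139,535 ≈ 72,375.0

≈ 72375 RPM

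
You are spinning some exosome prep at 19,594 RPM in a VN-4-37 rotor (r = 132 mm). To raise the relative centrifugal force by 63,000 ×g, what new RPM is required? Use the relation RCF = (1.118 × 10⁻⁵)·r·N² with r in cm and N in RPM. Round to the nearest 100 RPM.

≈ 28500 RPM

r = 132 mm = 13.2 cm
Current RCF = 1.118 × 10⁻⁵ × 13.2 × (19594)² = 1.118 × 10⁻⁵ × 13.2 × 383,924,836 ≈ 56,658.1 × g
Target RCF = 56,658.1 + 63,000 = 119,658.1 × g
N² = 119,658.1 / (14.7576 × 10⁻⁵) = 810,823,576
N ≈ √810,823,576 ≈ 28,475.0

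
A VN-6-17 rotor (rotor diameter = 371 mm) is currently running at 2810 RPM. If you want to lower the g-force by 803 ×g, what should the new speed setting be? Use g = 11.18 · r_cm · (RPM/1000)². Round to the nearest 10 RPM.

r = 371 mm / 2 = 185.5 mm = 18.55 cm
Current RCF = 11.18 × 18.55 × (2.81)² = 11.18 × 18.55 × 7.8961 ≈ 1,637.6 × g
Target RCF = 1,637.6 − 803 = 834.6 × g
(N/1000)² = 834.6 / 207.389 = 4.024321
N = 1000 × √4.024321 ≈ 2,006.1

N₂ ≈ 2010 RPM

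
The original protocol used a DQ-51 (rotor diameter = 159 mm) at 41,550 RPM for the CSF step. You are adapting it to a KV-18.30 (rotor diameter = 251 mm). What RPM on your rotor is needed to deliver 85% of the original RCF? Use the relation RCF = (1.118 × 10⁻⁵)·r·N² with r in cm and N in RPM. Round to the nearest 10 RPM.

Original rotor: r = 159 mm / 2 = 79.5 mm = 7.95 cm
RCF_original = 1.118 × 10⁻⁵ × 7.95 × (41550)² = 1.118 × 10⁻⁵ × 7.95 × 1,726,402,500 ≈ 153,444.4 × g
Target RCF = 0.85 × 153,444.4 ≈ 130,427.7 × g
Your rotor: r = 251 mm / 2 = 125.5 mm = 12.55 cm
130,427.7 = 1.118 × 10⁻⁵ × 12.55 × N²
N² = 130,427.7 / (14.0309 × 10⁻⁵) = 929,574,724
N ≈ √929,574,724 ≈ 30,488.9

≈ 30490 RPM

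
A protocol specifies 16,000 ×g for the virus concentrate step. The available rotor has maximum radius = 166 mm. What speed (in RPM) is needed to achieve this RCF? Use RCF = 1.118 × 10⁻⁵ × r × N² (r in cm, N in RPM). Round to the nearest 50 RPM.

r = 166 mm = 16.6 cm
16,000 = 1.118 × 10⁻⁵ × 16.6 × N²
N² = 16,000 / (18.5588 × 10⁻⁵) = 86,212,471
N ≈ √86,212,471 ≈ 9,285.1

9300 RPM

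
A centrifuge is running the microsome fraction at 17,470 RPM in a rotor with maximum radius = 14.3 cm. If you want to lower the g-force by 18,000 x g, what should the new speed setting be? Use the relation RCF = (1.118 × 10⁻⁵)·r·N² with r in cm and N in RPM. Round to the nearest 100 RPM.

13900 RPM

Current RCF = 1.118 × 10⁻⁵ × 14.3 × (17470)² = 1.118 × 10⁻⁵ × 14.3 × 305,200,900 ≈ 48,793.7 × g
Target RCF = 48,793.7 − 18,000 = 30,793.7 × g
N² = 30,793.7 / (15.9874 × 10⁻⁵) = 192,612,307
N ≈ √192,612,307 ≈ 13,878.5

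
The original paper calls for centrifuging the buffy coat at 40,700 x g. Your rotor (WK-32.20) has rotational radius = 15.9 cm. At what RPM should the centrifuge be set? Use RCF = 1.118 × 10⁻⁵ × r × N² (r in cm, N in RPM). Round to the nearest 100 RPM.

N ≈ 15100 RPM

RCF = 1.118 × 10⁻⁵ × r × N²
40,700 = 1.118 × 10⁻⁵ × 15.9 × N²
N² = 40,700 / (17.7762 × 10⁻⁵) = 228,957,820
N ≈ √228,957,820 ≈ 15,131.4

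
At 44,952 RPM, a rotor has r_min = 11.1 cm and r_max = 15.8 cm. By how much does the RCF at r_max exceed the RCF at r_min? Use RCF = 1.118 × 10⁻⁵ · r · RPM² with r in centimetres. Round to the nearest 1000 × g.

ΔRCF = 1.118 × 10⁻⁵ × (r_max − r_min) × N² = 1.118 × 10⁻⁵ × 4.7 × 2,020,682,304 ≈ 106,178.8

106000 × g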